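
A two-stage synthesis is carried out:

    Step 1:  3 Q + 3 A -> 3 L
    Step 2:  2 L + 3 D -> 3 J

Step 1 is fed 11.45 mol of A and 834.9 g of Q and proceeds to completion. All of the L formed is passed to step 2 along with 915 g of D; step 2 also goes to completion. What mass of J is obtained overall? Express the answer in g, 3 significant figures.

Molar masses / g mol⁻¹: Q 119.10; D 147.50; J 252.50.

1570 g

Step 1:
n(A) = 11.45 mol
n(Q) = 834.9 / 119.10 = 7.010 mol
n/ν → A: 3.817, Q: 2.337; Q is limiting.
n(L) produced = (3/3) × 7.010 = 7.010 mol
Step 2:
n(L) available = 7.010 mol
n(D) = 915.0 / 147.50 = 6.203 mol
n/ν → L: 3.505, D: 2.068; D is limiting.
n(J) = (3/3) × 6.203 = 6.203 mol
mass = 6.203 × 252.50 = 1566 g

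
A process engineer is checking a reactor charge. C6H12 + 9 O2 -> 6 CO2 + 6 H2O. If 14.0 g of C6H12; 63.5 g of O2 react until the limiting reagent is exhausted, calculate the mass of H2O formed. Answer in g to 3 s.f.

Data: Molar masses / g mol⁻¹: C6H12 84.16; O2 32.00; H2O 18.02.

n(C6H12) = 14.00 / 84.16 = 0.1663 mol
n(O2) = 63.50 / 32.00 = 1.984 mol
n/ν → C6H12: 0.1663, O2: 0.2204; C6H12 is limiting.
n(H2O) = (6/1) × 0.1663 = 0.9978 mol
mass = 0.9978 × 18.02 = 17.98 g

18.0 g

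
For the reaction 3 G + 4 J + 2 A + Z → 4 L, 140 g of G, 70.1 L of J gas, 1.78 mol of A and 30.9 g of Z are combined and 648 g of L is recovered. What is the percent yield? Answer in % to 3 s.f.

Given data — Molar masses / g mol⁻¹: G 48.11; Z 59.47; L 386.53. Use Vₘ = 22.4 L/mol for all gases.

80.7 %

n(G) = 140.0 / 48.11 = 2.910 mol
n(J) = 70.10 / 22.4 = 3.129 mol
n(A) = 1.780 mol
n(Z) = 30.90 / 59.47 = 0.5196 mol
n/ν → G: 0.9700, J: 0.7823, A: 0.8900, Z: 0.5196; Z is limiting.
theoretical n(L) = (4/1) × 0.5196 = 2.078 mol → 803.2 g
% yield = 648 / 803.2 × 100 = 80.68 %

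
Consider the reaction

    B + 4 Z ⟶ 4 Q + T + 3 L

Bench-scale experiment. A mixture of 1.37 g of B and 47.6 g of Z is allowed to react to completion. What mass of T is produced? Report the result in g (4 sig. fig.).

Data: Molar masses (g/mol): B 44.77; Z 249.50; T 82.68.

2.530 g

n(B) = 1.370 / 44.77 = 0.03060 mol
n(Z) = 47.60 / 249.50 = 0.1908 mol
n/ν → B: 0.03060, Z: 0.04770; B is limiting.
n(T) = (1/1) × 0.03060 = 0.03060 mol
mass = 0.03060 × 82.68 = 2.530 g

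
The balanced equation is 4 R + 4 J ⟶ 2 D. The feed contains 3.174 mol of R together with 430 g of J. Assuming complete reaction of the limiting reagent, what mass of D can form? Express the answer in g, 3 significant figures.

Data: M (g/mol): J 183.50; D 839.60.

n(R) = 3.174 mol
n(J) = 430.0 / 183.50 = 2.343 mol
n/ν for R = 3.174/4 = 0.7935
n/ν for J = 2.343/4 = 0.5858
Smallest n/ν is J → limiting reagent.
n(D) = (2/4) × 2.343 = 1.172 mol
mass = 1.172 × 839.60 = 984.0 g

984 g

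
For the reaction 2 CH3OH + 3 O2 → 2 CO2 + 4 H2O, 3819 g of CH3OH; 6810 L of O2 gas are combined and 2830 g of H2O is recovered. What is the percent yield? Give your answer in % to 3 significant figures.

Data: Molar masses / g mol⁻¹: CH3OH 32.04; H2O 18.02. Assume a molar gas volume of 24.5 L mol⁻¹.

65.9 %

n(CH3OH) = 3819 / 32.04 = 119.2 mol
n(O2) = 6810 / 24.5 = 278.0 mol
n/ν for CH3OH = 119.2/2 = 59.60
n/ν for O2 = 278.0/3 = 92.67
Smallest n/ν is CH3OH → limiting reagent.
theoretical n(H2O) = (4/2) × 119.2 = 238.4 mol → 4296 g
% yield = 2830 / 4296 × 100 = 65.88 %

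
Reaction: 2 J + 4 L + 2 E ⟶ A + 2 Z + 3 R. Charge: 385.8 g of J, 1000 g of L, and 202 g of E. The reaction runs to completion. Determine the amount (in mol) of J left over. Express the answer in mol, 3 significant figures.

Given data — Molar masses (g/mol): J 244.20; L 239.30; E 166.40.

0.366 mol

n(J) = 385.8 / 244.20 = 1.580 mol
n(L) = 1000 / 239.30 = 4.179 mol
n(E) = 202.0 / 166.40 = 1.214 mol
n/ν for J = 1.580/2 = 0.7900
n/ν for L = 4.179/4 = 1.045
n/ν for E = 1.214/2 = 0.6070
Smallest n/ν is E → limiting reagent.
J consumed = (2/2) × 1.214 = 1.214 mol
J remaining = 1.580 − 1.214 = 0.3660 mol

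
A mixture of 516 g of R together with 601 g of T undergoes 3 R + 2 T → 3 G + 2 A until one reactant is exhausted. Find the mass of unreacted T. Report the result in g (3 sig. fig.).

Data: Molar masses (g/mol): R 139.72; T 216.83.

n(R) = 516.0 / 139.72 = 3.693 mol
n(T) = 601.0 / 216.83 = 2.772 mol
n/ν for R = 3.693/3 = 1.231
n/ν for T = 2.772/2 = 1.386
Smallest n/ν is R → limiting reagent.
T consumed = (2/3) × 3.693 = 2.462 mol
T remaining = 2.772 − 2.462 = 0.3100 mol
mass = 0.3100 × 216.83 = 67.22 g

67.2 g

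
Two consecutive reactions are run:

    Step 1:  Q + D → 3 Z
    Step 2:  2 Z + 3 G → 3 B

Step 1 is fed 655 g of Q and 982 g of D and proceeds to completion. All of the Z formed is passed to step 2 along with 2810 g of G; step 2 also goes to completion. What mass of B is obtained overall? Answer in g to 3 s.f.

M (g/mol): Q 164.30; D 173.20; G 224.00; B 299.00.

3750 g

Step 1:
n(Q) = 655.0 / 164.30 = 3.987 mol
n(D) = 982.0 / 173.20 = 5.670 mol
n/ν for Q = 3.987/1 = 3.987
n/ν for D = 5.670/1 = 5.670
Smallest n/ν is Q → limiting reagent.
n(Z) produced = (3/1) × 3.987 = 11.96 mol
Step 2:
n(Z) available = 11.96 mol
n(G) = 2810 / 224.00 = 12.54 mol
n/ν for Z = 11.96/2 = 5.980
n/ν for G = 12.54/3 = 4.180
Smallest n/ν is G → limiting reagent.
n(B) = (3/3) × 12.54 = 12.54 mol
mass = 12.54 × 299.00 = 3749 g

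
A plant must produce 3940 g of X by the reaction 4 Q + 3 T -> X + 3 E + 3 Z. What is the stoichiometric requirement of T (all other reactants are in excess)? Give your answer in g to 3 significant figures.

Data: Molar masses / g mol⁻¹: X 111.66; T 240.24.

25400 g

n(X) = 3940 / 111.66 = 35.29 mol
n(T) = (3/1) × 35.29 = 105.9 mol
mass = 105.9 × 240.24 = 25440 g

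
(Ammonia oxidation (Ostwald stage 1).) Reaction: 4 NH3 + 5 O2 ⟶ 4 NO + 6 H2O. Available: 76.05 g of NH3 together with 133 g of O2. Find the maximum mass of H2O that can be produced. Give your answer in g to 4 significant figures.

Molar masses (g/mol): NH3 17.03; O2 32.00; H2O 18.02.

n(NH3) = 76.05 / 17.03 = 4.466 mol
n(O2) = 133.0 / 32.00 = 4.156 mol
n/ν for NH3 = 4.466/4 = 1.117
n/ν for O2 = 4.156/5 = 0.8312
Smallest n/ν is O2 → limiting reagent.
n(H2O) = (6/5) × 4.156 = 4.987 mol
mass = 4.987 × 18.02 = 89.87 g

89.87 g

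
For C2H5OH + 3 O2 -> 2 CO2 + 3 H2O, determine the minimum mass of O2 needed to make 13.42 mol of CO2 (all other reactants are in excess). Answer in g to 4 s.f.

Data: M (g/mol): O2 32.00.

n(CO2) = 13.42 mol
n(O2) = (3/2) × 13.42 = 20.13 mol
mass = 20.13 × 32.00 = 644.2 g

644.2 g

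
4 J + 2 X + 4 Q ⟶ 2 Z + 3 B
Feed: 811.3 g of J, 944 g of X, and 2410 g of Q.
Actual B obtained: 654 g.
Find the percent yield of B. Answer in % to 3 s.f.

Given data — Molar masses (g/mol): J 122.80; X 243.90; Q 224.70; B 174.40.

75.7 %

n(J) = 811.3 / 122.80 = 6.607 mol
n(X) = 944.0 / 243.90 = 3.870 mol
n(Q) = 2410 / 224.70 = 10.73 mol
n/ν → J: 1.652, X: 1.935, Q: 2.683; J is limiting.
theoretical n(B) = (3/4) × 6.607 = 4.955 mol → 864.2 g
% yield = 654 / 864.2 × 100 = 75.68 %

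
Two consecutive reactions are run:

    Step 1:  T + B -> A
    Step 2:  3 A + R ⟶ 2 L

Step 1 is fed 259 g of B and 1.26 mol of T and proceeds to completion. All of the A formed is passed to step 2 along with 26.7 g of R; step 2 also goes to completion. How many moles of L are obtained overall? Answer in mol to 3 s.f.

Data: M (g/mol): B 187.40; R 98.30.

Step 1:
n(B) = 259.0 / 187.40 = 1.382 mol
n(T) = 1.260 mol
n/ν for B = 1.382/1 = 1.382
n/ν for T = 1.260/1 = 1.260
Smallest n/ν is T → limiting reagent.
n(A) produced = (1/1) × 1.260 = 1.260 mol
Step 2:
n(A) available = 1.260 mol
n(R) = 26.70 / 98.30 = 0.2716 mol
n/ν for A = 1.260/3 = 0.4200
n/ν for R = 0.2716/1 = 0.2716
Smallest n/ν is R → limiting reagent.
n(L) = (2/1) × 0.2716 = 0.5432 mol

0.543 mol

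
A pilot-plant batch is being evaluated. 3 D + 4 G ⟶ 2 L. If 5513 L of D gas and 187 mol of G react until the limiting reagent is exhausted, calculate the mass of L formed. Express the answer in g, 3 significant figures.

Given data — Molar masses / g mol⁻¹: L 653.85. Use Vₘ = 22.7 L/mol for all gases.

n(D) = 5513 / 22.7 = 242.9 mol
n(G) = 187.0 mol
n/ν for D = 242.9/3 = 80.97
n/ν for G = 187.0/4 = 46.75
Smallest n/ν is G → limiting reagent.
n(L) = (2/4) × 187.0 = 93.50 mol
mass = 93.50 × 653.85 = 61130 g

61100 g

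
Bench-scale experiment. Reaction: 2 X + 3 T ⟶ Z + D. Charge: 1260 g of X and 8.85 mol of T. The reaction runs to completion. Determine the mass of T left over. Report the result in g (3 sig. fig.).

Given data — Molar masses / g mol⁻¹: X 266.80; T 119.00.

n(X) = 1260 / 266.80 = 4.723 mol
n(T) = 8.850 mol
n/ν → X: 2.362, T: 2.950; X is limiting.
T consumed = (3/2) × 4.723 = 7.085 mol
T remaining = 8.850 − 7.085 = 1.765 mol
mass = 1.765 × 119.00 = 210.0 g

210 g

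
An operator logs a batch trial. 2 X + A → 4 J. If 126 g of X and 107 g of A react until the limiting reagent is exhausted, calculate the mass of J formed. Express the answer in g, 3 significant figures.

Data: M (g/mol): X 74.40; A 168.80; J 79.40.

201 g

n(X) = 126.0 / 74.40 = 1.694 mol
n(A) = 107.0 / 168.80 = 0.6339 mol
n/ν for X = 1.694/2 = 0.8470
n/ν for A = 0.6339/1 = 0.6339
Smallest n/ν is A → limiting reagent.
n(J) = (4/1) × 0.6339 = 2.536 mol
mass = 2.536 × 79.40 = 201.4 g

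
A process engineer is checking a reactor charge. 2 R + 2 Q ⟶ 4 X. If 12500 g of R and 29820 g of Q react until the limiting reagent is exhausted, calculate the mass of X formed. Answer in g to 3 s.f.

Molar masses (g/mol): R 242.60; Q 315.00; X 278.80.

28700 g

n(R) = 12500 / 242.60 = 51.53 mol
n(Q) = 29820 / 315.00 = 94.67 mol
n/ν for R = 51.53/2 = 25.77
n/ν for Q = 94.67/2 = 47.34
Smallest n/ν is R → limiting reagent.
n(X) = (4/2) × 51.53 = 103.1 mol
mass = 103.1 × 278.80 = 28740 g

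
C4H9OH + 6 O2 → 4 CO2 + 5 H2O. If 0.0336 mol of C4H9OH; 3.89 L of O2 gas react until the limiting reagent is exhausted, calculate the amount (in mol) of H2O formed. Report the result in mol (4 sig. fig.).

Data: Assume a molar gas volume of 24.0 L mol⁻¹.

n(C4H9OH) = 0.03360 mol
n(O2) = 3.890 / 24.0 = 0.1621 mol
n/ν for C4H9OH = 0.03360/1 = 0.03360
n/ν for O2 = 0.1621/6 = 0.02702
Smallest n/ν is O2 → limiting reagent.
n(H2O) = (5/6) × 0.1621 = 0.1351 mol

0.1351 mol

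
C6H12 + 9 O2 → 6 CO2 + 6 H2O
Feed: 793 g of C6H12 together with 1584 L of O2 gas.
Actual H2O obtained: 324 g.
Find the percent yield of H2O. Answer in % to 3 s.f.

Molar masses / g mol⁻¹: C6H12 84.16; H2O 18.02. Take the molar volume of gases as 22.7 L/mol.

38.7 %

n(C6H12) = 793.0 / 84.16 = 9.423 mol
n(O2) = 1584 / 22.7 = 69.78 mol
n/ν for C6H12 = 9.423/1 = 9.423
n/ν for O2 = 69.78/9 = 7.753
Smallest n/ν is O2 → limiting reagent.
theoretical n(H2O) = (6/9) × 69.78 = 46.52 mol → 838.3 g
% yield = 324 / 838.3 × 100 = 38.65 %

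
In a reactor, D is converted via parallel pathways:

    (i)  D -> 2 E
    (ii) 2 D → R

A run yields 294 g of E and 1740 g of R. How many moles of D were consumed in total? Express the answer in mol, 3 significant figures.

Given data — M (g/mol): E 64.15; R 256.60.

15.9 mol

n(E) = 294 / 64.15 = 4.583 mol
n(R) = 1740 / 256.60 = 6.781 mol
n(D) via (i) = (1/2)×4.583 = 2.292 mol
n(D) via (ii) = (2/1)×6.781 = 13.56 mol
total n(D) = 2.292 + 13.56 = 15.85 mol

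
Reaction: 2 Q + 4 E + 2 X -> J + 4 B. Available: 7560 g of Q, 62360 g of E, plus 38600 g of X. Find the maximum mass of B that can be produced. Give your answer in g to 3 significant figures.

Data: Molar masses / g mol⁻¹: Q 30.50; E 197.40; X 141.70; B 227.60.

71900 g

n(Q) = 7560 / 30.50 = 247.9 mol
n(E) = 62360 / 197.40 = 315.9 mol
n(X) = 38600 / 141.70 = 272.4 mol
n/ν for Q = 247.9/2 = 124.0
n/ν for E = 315.9/4 = 78.98
n/ν for X = 272.4/2 = 136.2
Smallest n/ν is E → limiting reagent.
n(B) = (4/4) × 315.9 = 315.9 mol
mass = 315.9 × 227.60 = 71900 g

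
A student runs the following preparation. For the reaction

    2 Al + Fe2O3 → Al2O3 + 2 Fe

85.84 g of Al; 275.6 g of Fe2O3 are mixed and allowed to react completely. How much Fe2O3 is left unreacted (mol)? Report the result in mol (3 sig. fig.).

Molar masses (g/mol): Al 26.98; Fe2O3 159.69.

n(Al) = 85.84 / 26.98 = 3.182 mol
n(Fe2O3) = 275.6 / 159.69 = 1.726 mol
n/ν for Al = 3.182/2 = 1.591
n/ν for Fe2O3 = 1.726/1 = 1.726
Smallest n/ν is Al → limiting reagent.
Fe2O3 consumed = (1/2) × 3.182 = 1.591 mol
Fe2O3 remaining = 1.726 − 1.591 = 0.1350 mol

0.135 mol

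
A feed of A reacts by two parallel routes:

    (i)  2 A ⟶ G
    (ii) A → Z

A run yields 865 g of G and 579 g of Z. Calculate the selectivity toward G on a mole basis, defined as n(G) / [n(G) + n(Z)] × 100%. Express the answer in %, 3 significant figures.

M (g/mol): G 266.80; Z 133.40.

42.8 %

n(G) = 865 / 266.80 = 3.242 mol
n(Z) = 579 / 133.40 = 4.340 mol
selectivity = 3.242/(3.242+4.340) × 100 = 42.76 %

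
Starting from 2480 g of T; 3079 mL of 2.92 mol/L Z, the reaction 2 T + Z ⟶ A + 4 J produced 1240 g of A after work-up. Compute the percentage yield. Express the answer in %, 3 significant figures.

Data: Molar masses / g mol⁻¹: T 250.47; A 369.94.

67.7 %

n(T) = 2480 / 250.47 = 9.901 mol
n(Z) = 2.92 × 3079/1000 = 8.991 mol
n/ν → T: 4.951, Z: 8.991; T is limiting.
theoretical n(A) = (1/2) × 9.901 = 4.951 mol → 1832 g
% yield = 1240 / 1832 × 100 = 67.69 %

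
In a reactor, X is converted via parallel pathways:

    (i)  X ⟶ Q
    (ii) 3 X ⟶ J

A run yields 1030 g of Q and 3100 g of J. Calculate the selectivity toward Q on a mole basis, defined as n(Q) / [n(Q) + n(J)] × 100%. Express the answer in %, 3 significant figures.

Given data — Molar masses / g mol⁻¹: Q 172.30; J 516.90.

n(Q) = 1030 / 172.30 = 5.978 mol
n(J) = 3100 / 516.90 = 5.997 mol
selectivity = 5.978/(5.978+5.997) × 100 = 49.92 %

49.9 %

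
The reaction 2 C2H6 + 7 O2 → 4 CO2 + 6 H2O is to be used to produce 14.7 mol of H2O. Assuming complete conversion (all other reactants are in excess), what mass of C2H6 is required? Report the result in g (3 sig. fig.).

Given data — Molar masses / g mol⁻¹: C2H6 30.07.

n(H2O) = 14.70 mol
n(C2H6) = (2/6) × 14.70 = 4.900 mol
mass = 4.900 × 30.07 = 147.3 g

147 g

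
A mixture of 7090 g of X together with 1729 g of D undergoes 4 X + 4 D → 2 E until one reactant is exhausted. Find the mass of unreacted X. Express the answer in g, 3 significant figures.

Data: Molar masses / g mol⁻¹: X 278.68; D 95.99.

n(X) = 7090 / 278.68 = 25.44 mol
n(D) = 1729 / 95.99 = 18.01 mol
n/ν for X = 25.44/4 = 6.360
n/ν for D = 18.01/4 = 4.503
Smallest n/ν is D → limiting reagent.
X consumed = (4/4) × 18.01 = 18.01 mol
X remaining = 25.44 − 18.01 = 7.430 mol
mass = 7.430 × 278.68 = 2071 g

2070 g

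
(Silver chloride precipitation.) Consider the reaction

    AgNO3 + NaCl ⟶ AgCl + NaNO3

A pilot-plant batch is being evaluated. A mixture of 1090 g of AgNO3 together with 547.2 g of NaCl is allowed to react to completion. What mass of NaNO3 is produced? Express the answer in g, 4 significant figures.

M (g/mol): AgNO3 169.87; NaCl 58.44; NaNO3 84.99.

545.4 g

n(AgNO3) = 1090 / 169.87 = 6.417 mol
n(NaCl) = 547.2 / 58.44 = 9.363 mol
n/ν → AgNO3: 6.417, NaCl: 9.363; AgNO3 is limiting.
n(NaNO3) = (1/1) × 6.417 = 6.417 mol
mass = 6.417 × 84.99 = 545.4 g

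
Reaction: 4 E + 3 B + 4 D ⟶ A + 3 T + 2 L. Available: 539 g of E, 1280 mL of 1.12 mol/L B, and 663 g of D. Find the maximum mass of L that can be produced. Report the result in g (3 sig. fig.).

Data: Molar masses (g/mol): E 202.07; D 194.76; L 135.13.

n(E) = 539.0 / 202.07 = 2.667 mol
n(B) = 1.12 × 1280/1000 = 1.434 mol
n(D) = 663.0 / 194.76 = 3.404 mol
n/ν → E: 0.6668, B: 0.4780, D: 0.8510; B is limiting.
n(L) = (2/3) × 1.434 = 0.9560 mol
mass = 0.9560 × 135.13 = 129.2 g

129 g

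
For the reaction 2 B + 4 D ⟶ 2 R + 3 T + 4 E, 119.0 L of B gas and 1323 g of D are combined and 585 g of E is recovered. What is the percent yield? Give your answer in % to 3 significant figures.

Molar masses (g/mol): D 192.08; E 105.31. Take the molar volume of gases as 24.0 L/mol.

n(B) = 119.0 / 24.0 = 4.958 mol
n(D) = 1323 / 192.08 = 6.888 mol
n/ν → B: 2.479, D: 1.722; D is limiting.
theoretical n(E) = (4/4) × 6.888 = 6.888 mol → 725.4 g
% yield = 585 / 725.4 × 100 = 80.65 %

80.7 %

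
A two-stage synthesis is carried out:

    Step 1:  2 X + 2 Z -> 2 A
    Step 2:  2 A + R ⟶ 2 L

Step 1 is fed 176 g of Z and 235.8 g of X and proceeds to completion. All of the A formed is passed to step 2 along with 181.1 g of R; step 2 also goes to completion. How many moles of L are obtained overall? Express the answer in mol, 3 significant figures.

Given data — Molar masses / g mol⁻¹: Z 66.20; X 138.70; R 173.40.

1.70 mol

Step 1:
n(Z) = 176.0 / 66.20 = 2.659 mol
n(X) = 235.8 / 138.70 = 1.700 mol
n/ν for Z = 2.659/2 = 1.330
n/ν for X = 1.700/2 = 0.8500
Smallest n/ν is X → limiting reagent.
n(A) produced = (2/2) × 1.700 = 1.700 mol
Step 2:
n(A) available = 1.700 mol
n(R) = 181.1 / 173.40 = 1.044 mol
n/ν for A = 1.700/2 = 0.8500
n/ν for R = 1.044/1 = 1.044
Smallest n/ν is A → limiting reagent.
n(L) = (2/2) × 1.700 = 1.700 mol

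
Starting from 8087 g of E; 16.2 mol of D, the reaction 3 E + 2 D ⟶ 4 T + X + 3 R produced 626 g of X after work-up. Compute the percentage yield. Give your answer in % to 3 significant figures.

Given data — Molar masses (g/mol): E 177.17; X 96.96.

n(E) = 8087 / 177.17 = 45.65 mol
n(D) = 16.20 mol
n/ν for E = 45.65/3 = 15.22
n/ν for D = 16.20/2 = 8.100
Smallest n/ν is D → limiting reagent.
theoretical n(X) = (1/2) × 16.20 = 8.100 mol → 785.4 g
% yield = 626 / 785.4 × 100 = 79.70 %

79.7 %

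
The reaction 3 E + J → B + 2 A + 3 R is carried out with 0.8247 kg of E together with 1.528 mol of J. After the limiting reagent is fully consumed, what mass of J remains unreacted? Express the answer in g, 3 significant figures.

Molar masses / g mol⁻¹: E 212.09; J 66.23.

15.4 g

n(E) = 0.8247×1000 / 212.09 = 3.888 mol
n(J) = 1.528 mol
n/ν → E: 1.296, J: 1.528; E is limiting.
J consumed = (1/3) × 3.888 = 1.296 mol
J remaining = 1.528 − 1.296 = 0.2320 mol
mass = 0.2320 × 66.23 = 15.37 g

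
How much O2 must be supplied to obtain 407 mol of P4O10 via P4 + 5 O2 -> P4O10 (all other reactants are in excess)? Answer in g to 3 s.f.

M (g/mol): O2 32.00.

n(P4O10) = 407.0 mol
n(O2) = (5/1) × 407.0 = 2035 mol
mass = 2035 × 32.00 = 65120 g

65100 g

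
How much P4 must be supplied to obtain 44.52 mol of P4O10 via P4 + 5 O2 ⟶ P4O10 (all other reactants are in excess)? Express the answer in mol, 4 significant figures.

n(P4O10) = 44.52 mol
n(P4) = (1/1) × 44.52 = 44.52 mol

44.52 mol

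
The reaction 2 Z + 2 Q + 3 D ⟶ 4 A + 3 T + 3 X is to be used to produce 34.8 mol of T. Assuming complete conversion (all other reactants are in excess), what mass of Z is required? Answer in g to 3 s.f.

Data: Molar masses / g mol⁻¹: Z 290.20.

n(T) = 34.80 mol
n(Z) = (2/3) × 34.80 = 23.20 mol
mass = 23.20 × 290.20 = 6733 g

6730 g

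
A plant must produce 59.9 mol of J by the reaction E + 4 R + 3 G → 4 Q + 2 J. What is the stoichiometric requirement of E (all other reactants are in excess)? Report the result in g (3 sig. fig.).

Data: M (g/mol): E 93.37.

n(J) = 59.90 mol
n(E) = (1/2) × 59.90 = 29.95 mol
mass = 29.95 × 93.37 = 2796 g

2800 g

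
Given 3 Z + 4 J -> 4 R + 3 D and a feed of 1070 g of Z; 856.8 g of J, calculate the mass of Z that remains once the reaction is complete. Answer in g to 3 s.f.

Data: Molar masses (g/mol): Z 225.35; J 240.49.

468 g

n(Z) = 1070 / 225.35 = 4.748 mol
n(J) = 856.8 / 240.49 = 3.563 mol
n/ν → Z: 1.583, J: 0.8908; J is limiting.
Z consumed = (3/4) × 3.563 = 2.672 mol
Z remaining = 4.748 − 2.672 = 2.076 mol
mass = 2.076 × 225.35 = 467.8 g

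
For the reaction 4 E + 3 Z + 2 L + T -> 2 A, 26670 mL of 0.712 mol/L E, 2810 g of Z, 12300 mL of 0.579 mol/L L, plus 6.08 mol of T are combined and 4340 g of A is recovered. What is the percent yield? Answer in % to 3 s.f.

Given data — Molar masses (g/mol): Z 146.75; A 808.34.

75.4 %

n(E) = 0.712 × 26670/1000 = 18.99 mol
n(Z) = 2810 / 146.75 = 19.15 mol
n(L) = 0.579 × 12300/1000 = 7.122 mol
n(T) = 6.080 mol
n/ν for E = 18.99/4 = 4.748
n/ν for Z = 19.15/3 = 6.383
n/ν for L = 7.122/2 = 3.561
n/ν for T = 6.080/1 = 6.080
Smallest n/ν is L → limiting reagent.
theoretical n(A) = (2/2) × 7.122 = 7.122 mol → 5757 g
% yield = 4340 / 5757 × 100 = 75.39 %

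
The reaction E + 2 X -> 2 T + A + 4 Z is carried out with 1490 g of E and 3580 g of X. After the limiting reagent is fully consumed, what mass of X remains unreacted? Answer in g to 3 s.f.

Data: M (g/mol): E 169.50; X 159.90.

n(E) = 1490 / 169.50 = 8.791 mol
n(X) = 3580 / 159.90 = 22.39 mol
n/ν for E = 8.791/1 = 8.791
n/ν for X = 22.39/2 = 11.20
Smallest n/ν is E → limiting reagent.
X consumed = (2/1) × 8.791 = 17.58 mol
X remaining = 22.39 − 17.58 = 4.810 mol
mass = 4.810 × 159.90 = 769.1 g

769 g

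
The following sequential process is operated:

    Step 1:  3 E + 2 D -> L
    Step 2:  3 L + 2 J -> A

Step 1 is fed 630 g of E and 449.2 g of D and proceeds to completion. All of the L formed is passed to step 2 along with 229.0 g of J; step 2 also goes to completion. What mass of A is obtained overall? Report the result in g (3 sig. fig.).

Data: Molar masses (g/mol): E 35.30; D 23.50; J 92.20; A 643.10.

Step 1:
n(E) = 630.0 / 35.30 = 17.85 mol
n(D) = 449.2 / 23.50 = 19.11 mol
n/ν for E = 17.85/3 = 5.950
n/ν for D = 19.11/2 = 9.555
Smallest n/ν is E → limiting reagent.
n(L) produced = (1/3) × 17.85 = 5.950 mol
Step 2:
n(L) available = 5.950 mol
n(J) = 229.0 / 92.20 = 2.484 mol
n/ν for L = 5.950/3 = 1.983
n/ν for J = 2.484/2 = 1.242
Smallest n/ν is J → limiting reagent.
n(A) = (1/2) × 2.484 = 1.242 mol
mass = 1.242 × 643.10 = 798.7 g

799 g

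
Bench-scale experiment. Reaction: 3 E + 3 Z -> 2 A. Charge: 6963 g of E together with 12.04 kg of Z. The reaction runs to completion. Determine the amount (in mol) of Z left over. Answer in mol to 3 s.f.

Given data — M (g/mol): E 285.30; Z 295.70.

n(E) = 6963 / 285.30 = 24.41 mol
n(Z) = 12.04×1000 / 295.70 = 40.72 mol
n/ν for E = 24.41/3 = 8.137
n/ν for Z = 40.72/3 = 13.57
Smallest n/ν is E → limiting reagent.
Z consumed = (3/3) × 24.41 = 24.41 mol
Z remaining = 40.72 − 24.41 = 16.31 mol

16.3 mol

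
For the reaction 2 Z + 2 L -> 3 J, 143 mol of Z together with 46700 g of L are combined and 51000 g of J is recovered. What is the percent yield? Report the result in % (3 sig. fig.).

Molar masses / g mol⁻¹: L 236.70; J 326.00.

72.9 %

n(Z) = 143.0 mol
n(L) = 46700 / 236.70 = 197.3 mol
n/ν for Z = 143.0/2 = 71.50
n/ν for L = 197.3/2 = 98.65
Smallest n/ν is Z → limiting reagent.
theoretical n(J) = (3/2) × 143.0 = 214.5 mol → 69930 g
% yield = 51000 / 69930 × 100 = 72.93 %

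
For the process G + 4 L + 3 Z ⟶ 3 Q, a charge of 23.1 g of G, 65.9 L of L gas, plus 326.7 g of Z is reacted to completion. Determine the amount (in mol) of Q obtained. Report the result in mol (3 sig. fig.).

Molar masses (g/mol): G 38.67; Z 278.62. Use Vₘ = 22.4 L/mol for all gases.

1.17 mol

n(G) = 23.10 / 38.67 = 0.5974 mol
n(L) = 65.90 / 22.4 = 2.942 mol
n(Z) = 326.7 / 278.62 = 1.173 mol
n/ν → G: 0.5974, L: 0.7355, Z: 0.3910; Z is limiting.
n(Q) = (3/3) × 1.173 = 1.173 mol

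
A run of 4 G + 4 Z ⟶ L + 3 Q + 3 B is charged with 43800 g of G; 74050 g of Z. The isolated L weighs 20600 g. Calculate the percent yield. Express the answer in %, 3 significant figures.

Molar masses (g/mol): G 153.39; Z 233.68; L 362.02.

79.7 %

n(G) = 43800 / 153.39 = 285.5 mol
n(Z) = 74050 / 233.68 = 316.9 mol
n/ν for G = 285.5/4 = 71.38
n/ν for Z = 316.9/4 = 79.23
Smallest n/ν is G → limiting reagent.
theoretical n(L) = (1/4) × 285.5 = 71.38 mol → 25840 g
% yield = 20600 / 25840 × 100 = 79.72 %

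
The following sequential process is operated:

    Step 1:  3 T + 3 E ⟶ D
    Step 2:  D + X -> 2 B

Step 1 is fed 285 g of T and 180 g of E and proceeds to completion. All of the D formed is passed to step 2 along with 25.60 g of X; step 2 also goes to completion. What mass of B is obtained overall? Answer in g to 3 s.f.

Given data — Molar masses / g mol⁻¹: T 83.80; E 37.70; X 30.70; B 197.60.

330 g

Step 1:
n(T) = 285.0 / 83.80 = 3.401 mol
n(E) = 180.0 / 37.70 = 4.775 mol
n/ν for T = 3.401/3 = 1.134
n/ν for E = 4.775/3 = 1.592
Smallest n/ν is T → limiting reagent.
n(D) produced = (1/3) × 3.401 = 1.134 mol
Step 2:
n(D) available = 1.134 mol
n(X) = 25.60 / 30.70 = 0.8339 mol
n/ν for D = 1.134/1 = 1.134
n/ν for X = 0.8339/1 = 0.8339
Smallest n/ν is X → limiting reagent.
n(B) = (2/1) × 0.8339 = 1.668 mol
mass = 1.668 × 197.60 = 329.6 g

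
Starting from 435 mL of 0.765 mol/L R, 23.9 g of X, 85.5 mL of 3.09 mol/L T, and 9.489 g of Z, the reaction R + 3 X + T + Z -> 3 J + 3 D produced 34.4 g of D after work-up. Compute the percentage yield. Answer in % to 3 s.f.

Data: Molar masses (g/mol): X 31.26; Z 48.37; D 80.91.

n(R) = 0.765 × 435.0/1000 = 0.3328 mol
n(X) = 23.90 / 31.26 = 0.7646 mol
n(T) = 3.09 × 85.50/1000 = 0.2642 mol
n(Z) = 9.489 / 48.37 = 0.1962 mol
n/ν → R: 0.3328, X: 0.2549, T: 0.2642, Z: 0.1962; Z is limiting.
theoretical n(D) = (3/1) × 0.1962 = 0.5886 mol → 47.62 g
% yield = 34.4 / 47.62 × 100 = 72.24 %

72.2 %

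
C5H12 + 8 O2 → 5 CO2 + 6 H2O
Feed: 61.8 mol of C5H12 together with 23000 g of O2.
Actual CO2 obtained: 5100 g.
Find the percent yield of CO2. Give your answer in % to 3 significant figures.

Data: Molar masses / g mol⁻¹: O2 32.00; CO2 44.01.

n(C5H12) = 61.80 mol
n(O2) = 23000 / 32.00 = 718.8 mol
n/ν for C5H12 = 61.80/1 = 61.80
n/ν for O2 = 718.8/8 = 89.85
Smallest n/ν is C5H12 → limiting reagent.
theoretical n(CO2) = (5/1) × 61.80 = 309.0 mol → 13600 g
% yield = 5100 / 13600 × 100 = 37.50 %

37.5 %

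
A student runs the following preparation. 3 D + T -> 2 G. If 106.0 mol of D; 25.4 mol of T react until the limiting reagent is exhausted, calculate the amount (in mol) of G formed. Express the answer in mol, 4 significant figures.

n(D) = 106.0 mol
n(T) = 25.40 mol
n/ν → D: 35.33, T: 25.40; T is limiting.
n(G) = (2/1) × 25.40 = 50.80 mol

50.80 mol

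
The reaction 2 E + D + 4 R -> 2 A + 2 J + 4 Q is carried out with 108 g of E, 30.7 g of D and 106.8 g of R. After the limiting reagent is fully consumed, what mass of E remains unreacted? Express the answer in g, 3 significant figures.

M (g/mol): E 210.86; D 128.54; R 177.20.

44.5 g

n(E) = 108.0 / 210.86 = 0.5122 mol
n(D) = 30.70 / 128.54 = 0.2388 mol
n(R) = 106.8 / 177.20 = 0.6027 mol
n/ν for E = 0.5122/2 = 0.2561
n/ν for D = 0.2388/1 = 0.2388
n/ν for R = 0.6027/4 = 0.1507
Smallest n/ν is R → limiting reagent.
E consumed = (2/4) × 0.6027 = 0.3014 mol
E remaining = 0.5122 − 0.3014 = 0.2108 mol
mass = 0.2108 × 210.86 = 44.45 g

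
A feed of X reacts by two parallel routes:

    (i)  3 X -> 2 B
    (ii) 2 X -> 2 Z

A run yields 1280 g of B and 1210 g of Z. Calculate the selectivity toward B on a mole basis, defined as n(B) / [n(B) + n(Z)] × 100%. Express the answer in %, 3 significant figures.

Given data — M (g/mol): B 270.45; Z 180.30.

41.4 %

n(B) = 1280 / 270.45 = 4.733 mol
n(Z) = 1210 / 180.30 = 6.711 mol
selectivity = 4.733/(4.733+6.711) × 100 = 41.36 %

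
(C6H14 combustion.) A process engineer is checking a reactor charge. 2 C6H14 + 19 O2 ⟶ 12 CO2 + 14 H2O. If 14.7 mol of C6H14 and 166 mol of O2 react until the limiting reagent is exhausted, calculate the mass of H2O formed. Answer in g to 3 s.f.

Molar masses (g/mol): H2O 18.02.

n(C6H14) = 14.70 mol
n(O2) = 166.0 mol
n/ν for C6H14 = 14.70/2 = 7.350
n/ν for O2 = 166.0/19 = 8.737
Smallest n/ν is C6H14 → limiting reagent.
n(H2O) = (14/2) × 14.70 = 102.9 mol
mass = 102.9 × 18.02 = 1854 g

1850 g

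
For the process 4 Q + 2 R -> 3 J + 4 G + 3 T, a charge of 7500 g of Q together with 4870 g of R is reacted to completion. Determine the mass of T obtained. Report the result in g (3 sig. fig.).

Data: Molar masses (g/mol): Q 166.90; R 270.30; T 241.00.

6510 g

n(Q) = 7500 / 166.90 = 44.94 mol
n(R) = 4870 / 270.30 = 18.02 mol
n/ν → Q: 11.24, R: 9.010; R is limiting.
n(T) = (3/2) × 18.02 = 27.03 mol
mass = 27.03 × 241.00 = 6514 g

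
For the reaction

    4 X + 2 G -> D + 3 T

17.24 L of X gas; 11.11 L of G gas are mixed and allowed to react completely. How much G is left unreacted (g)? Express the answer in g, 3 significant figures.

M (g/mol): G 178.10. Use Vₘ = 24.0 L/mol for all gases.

18.5 g

n(X) = 17.24 / 24.0 = 0.7183 mol
n(G) = 11.11 / 24.0 = 0.4629 mol
n/ν for X = 0.7183/4 = 0.1796
n/ν for G = 0.4629/2 = 0.2315
Smallest n/ν is X → limiting reagent.
G consumed = (2/4) × 0.7183 = 0.3592 mol
G remaining = 0.4629 − 0.3592 = 0.1037 mol
mass = 0.1037 × 178.10 = 18.47 g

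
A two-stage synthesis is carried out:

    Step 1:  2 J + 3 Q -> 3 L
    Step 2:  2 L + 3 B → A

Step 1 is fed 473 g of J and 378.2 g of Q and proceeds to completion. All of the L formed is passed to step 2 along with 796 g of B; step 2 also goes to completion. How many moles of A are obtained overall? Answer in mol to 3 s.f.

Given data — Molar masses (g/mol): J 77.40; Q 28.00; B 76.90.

Step 1:
n(J) = 473.0 / 77.40 = 6.111 mol
n(Q) = 378.2 / 28.00 = 13.51 mol
n/ν for J = 6.111/2 = 3.056
n/ν for Q = 13.51/3 = 4.503
Smallest n/ν is J → limiting reagent.
n(L) produced = (3/2) × 6.111 = 9.167 mol
Step 2:
n(L) available = 9.167 mol
n(B) = 796.0 / 76.90 = 10.35 mol
n/ν for L = 9.167/2 = 4.584
n/ν for B = 10.35/3 = 3.450
Smallest n/ν is B → limiting reagent.
n(A) = (1/3) × 10.35 = 3.450 mol

3.45 mol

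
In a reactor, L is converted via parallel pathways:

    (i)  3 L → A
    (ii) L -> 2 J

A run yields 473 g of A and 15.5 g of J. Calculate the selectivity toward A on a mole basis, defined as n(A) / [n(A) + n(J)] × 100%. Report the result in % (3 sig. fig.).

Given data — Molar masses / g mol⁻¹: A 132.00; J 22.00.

83.6 %

n(A) = 473 / 132.00 = 3.583 mol
n(J) = 15.5 / 22.00 = 0.7045 mol
selectivity = 3.583/(3.583+0.7045) × 100 = 83.57 %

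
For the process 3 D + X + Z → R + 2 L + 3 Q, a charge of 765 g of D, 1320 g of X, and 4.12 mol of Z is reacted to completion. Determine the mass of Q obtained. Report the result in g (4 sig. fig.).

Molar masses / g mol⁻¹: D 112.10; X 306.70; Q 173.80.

n(D) = 765.0 / 112.10 = 6.824 mol
n(X) = 1320 / 306.70 = 4.304 mol
n(Z) = 4.120 mol
n/ν for D = 6.824/3 = 2.275
n/ν for X = 4.304/1 = 4.304
n/ν for Z = 4.120/1 = 4.120
Smallest n/ν is D → limiting reagent.
n(Q) = (3/3) × 6.824 = 6.824 mol
mass = 6.824 × 173.80 = 1186 g

1186 g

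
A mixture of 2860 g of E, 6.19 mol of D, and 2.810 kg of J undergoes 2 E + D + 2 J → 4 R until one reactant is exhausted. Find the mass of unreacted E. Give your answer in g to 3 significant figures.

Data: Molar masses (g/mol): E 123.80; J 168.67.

1330 g

n(E) = 2860 / 123.80 = 23.10 mol
n(D) = 6.190 mol
n(J) = 2.810×1000 / 168.67 = 16.66 mol
n/ν for E = 23.10/2 = 11.55
n/ν for D = 6.190/1 = 6.190
n/ν for J = 16.66/2 = 8.330
Smallest n/ν is D → limiting reagent.
E consumed = (2/1) × 6.190 = 12.38 mol
E remaining = 23.10 − 12.38 = 10.72 mol
mass = 10.72 × 123.80 = 1327 g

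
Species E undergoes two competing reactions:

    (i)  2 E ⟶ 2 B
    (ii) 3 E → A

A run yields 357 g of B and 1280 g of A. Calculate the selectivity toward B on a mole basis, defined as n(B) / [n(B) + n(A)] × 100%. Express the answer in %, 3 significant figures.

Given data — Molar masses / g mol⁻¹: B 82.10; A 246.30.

n(B) = 357 / 82.10 = 4.348 mol
n(A) = 1280 / 246.30 = 5.197 mol
selectivity = 4.348/(4.348+5.197) × 100 = 45.55 %

45.6 %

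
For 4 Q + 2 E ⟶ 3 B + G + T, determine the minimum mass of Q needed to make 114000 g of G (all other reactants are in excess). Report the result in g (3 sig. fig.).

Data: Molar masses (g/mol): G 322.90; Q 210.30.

297000 g

n(G) = 114000 / 322.90 = 353.1 mol
n(Q) = (4/1) × 353.1 = 1412 mol
mass = 1412 × 210.30 = 296900 g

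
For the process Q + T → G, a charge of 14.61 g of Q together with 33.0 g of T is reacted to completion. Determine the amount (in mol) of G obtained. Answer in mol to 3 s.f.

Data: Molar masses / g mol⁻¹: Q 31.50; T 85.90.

0.384 mol

n(Q) = 14.61 / 31.50 = 0.4638 mol
n(T) = 33.00 / 85.90 = 0.3842 mol
n/ν → Q: 0.4638, T: 0.3842; T is limiting.
n(G) = (1/1) × 0.3842 = 0.3842 mol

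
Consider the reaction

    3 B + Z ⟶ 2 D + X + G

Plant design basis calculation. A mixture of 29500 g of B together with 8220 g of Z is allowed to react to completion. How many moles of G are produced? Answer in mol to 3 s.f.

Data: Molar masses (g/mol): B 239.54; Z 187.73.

41.1 mol

n(B) = 29500 / 239.54 = 123.2 mol
n(Z) = 8220 / 187.73 = 43.79 mol
n/ν for B = 123.2/3 = 41.07
n/ν for Z = 43.79/1 = 43.79
Smallest n/ν is B → limiting reagent.
n(G) = (1/3) × 123.2 = 41.07 mol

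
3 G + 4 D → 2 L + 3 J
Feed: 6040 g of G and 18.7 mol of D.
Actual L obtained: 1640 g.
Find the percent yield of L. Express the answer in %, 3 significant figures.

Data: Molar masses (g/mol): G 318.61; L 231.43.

n(G) = 6040 / 318.61 = 18.96 mol
n(D) = 18.70 mol
n/ν for G = 18.96/3 = 6.320
n/ν for D = 18.70/4 = 4.675
Smallest n/ν is D → limiting reagent.
theoretical n(L) = (2/4) × 18.70 = 9.350 mol → 2164 g
% yield = 1640 / 2164 × 100 = 75.79 %

75.8 %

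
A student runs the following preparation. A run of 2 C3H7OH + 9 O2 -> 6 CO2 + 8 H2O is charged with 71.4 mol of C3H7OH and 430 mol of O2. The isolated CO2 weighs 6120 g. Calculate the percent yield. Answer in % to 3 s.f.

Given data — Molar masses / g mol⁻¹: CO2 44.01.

n(C3H7OH) = 71.40 mol
n(O2) = 430.0 mol
n/ν → C3H7OH: 35.70, O2: 47.78; C3H7OH is limiting.
theoretical n(CO2) = (6/2) × 71.40 = 214.2 mol → 9427 g
% yield = 6120 / 9427 × 100 = 64.92 %

64.9 %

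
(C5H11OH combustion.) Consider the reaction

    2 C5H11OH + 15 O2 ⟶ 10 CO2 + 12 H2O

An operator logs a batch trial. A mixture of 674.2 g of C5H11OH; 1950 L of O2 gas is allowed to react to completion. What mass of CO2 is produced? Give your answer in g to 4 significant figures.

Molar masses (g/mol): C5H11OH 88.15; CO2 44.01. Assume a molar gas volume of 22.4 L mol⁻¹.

n(C5H11OH) = 674.2 / 88.15 = 7.648 mol
n(O2) = 1950 / 22.4 = 87.05 mol
n/ν for C5H11OH = 7.648/2 = 3.824
n/ν for O2 = 87.05/15 = 5.803
Smallest n/ν is C5H11OH → limiting reagent.
n(CO2) = (10/2) × 7.648 = 38.24 mol
mass = 38.24 × 44.01 = 1683 g

1683 g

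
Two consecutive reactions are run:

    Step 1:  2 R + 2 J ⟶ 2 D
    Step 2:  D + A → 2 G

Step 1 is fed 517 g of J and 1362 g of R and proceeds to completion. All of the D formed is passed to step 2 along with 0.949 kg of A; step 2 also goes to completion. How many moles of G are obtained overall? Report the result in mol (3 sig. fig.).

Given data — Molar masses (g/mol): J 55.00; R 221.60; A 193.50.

Step 1:
n(J) = 517.0 / 55.00 = 9.400 mol
n(R) = 1362 / 221.60 = 6.146 mol
n/ν for J = 9.400/2 = 4.700
n/ν for R = 6.146/2 = 3.073
Smallest n/ν is R → limiting reagent.
n(D) produced = (2/2) × 6.146 = 6.146 mol
Step 2:
n(D) available = 6.146 mol
n(A) = 0.9490×1000 / 193.50 = 4.904 mol
n/ν for D = 6.146/1 = 6.146
n/ν for A = 4.904/1 = 4.904
Smallest n/ν is A → limiting reagent.
n(G) = (2/1) × 4.904 = 9.808 mol

9.81 mol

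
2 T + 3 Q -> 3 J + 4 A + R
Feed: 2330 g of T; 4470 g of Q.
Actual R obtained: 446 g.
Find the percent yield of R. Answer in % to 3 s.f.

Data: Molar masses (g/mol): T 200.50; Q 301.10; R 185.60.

48.6 %

n(T) = 2330 / 200.50 = 11.62 mol
n(Q) = 4470 / 301.10 = 14.85 mol
n/ν → T: 5.810, Q: 4.950; Q is limiting.
theoretical n(R) = (1/3) × 14.85 = 4.950 mol → 918.7 g
% yield = 446 / 918.7 × 100 = 48.55 %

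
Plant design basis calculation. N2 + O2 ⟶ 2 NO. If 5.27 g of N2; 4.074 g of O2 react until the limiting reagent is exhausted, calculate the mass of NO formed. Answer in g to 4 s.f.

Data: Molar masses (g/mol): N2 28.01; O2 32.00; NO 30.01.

n(N2) = 5.270 / 28.01 = 0.1881 mol
n(O2) = 4.074 / 32.00 = 0.1273 mol
n/ν → N2: 0.1881, O2: 0.1273; O2 is limiting.
n(NO) = (2/1) × 0.1273 = 0.2546 mol
mass = 0.2546 × 30.01 = 7.641 g

7.641 g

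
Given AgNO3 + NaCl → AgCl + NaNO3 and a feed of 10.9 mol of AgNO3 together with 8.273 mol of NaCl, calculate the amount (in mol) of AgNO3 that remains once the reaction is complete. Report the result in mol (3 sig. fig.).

n(AgNO3) = 10.90 mol
n(NaCl) = 8.273 mol
n/ν for AgNO3 = 10.90/1 = 10.90
n/ν for NaCl = 8.273/1 = 8.273
Smallest n/ν is NaCl → limiting reagent.
AgNO3 consumed = (1/1) × 8.273 = 8.273 mol
AgNO3 remaining = 10.90 − 8.273 = 2.627 mol

2.63 mol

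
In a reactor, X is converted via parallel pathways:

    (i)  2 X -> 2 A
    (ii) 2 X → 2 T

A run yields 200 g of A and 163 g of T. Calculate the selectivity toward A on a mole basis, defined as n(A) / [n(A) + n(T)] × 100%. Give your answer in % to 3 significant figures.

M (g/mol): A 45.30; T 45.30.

n(A) = 200 / 45.30 = 4.415 mol
n(T) = 163 / 45.30 = 3.598 mol
selectivity = 4.415/(4.415+3.598) × 100 = 55.10 %

55.1 %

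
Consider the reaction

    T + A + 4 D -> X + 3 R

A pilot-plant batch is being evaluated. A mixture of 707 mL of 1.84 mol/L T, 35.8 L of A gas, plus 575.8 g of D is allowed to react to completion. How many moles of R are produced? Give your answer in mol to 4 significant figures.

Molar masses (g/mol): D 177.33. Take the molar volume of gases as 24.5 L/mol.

2.435 mol

n(T) = 1.84 × 707.0/1000 = 1.301 mol
n(A) = 35.80 / 24.5 = 1.461 mol
n(D) = 575.8 / 177.33 = 3.247 mol
n/ν for T = 1.301/1 = 1.301
n/ν for A = 1.461/1 = 1.461
n/ν for D = 3.247/4 = 0.8118
Smallest n/ν is D → limiting reagent.
n(R) = (3/4) × 3.247 = 2.435 mol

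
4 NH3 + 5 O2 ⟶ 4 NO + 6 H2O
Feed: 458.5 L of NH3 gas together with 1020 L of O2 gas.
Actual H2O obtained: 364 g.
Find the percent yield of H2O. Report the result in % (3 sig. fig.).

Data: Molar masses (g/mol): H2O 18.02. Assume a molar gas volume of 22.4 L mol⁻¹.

n(NH3) = 458.5 / 22.4 = 20.47 mol
n(O2) = 1020 / 22.4 = 45.54 mol
n/ν for NH3 = 20.47/4 = 5.118
n/ν for O2 = 45.54/5 = 9.108
Smallest n/ν is NH3 → limiting reagent.
theoretical n(H2O) = (6/4) × 20.47 = 30.71 mol → 553.4 g
% yield = 364 / 553.4 × 100 = 65.78 %

65.8 %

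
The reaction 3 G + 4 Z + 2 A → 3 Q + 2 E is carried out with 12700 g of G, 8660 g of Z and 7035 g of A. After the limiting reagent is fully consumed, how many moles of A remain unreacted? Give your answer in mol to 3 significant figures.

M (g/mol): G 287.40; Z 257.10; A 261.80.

n(G) = 12700 / 287.40 = 44.19 mol
n(Z) = 8660 / 257.10 = 33.68 mol
n(A) = 7035 / 261.80 = 26.87 mol
n/ν → G: 14.73, Z: 8.420, A: 13.44; Z is limiting.
A consumed = (2/4) × 33.68 = 16.84 mol
A remaining = 26.87 − 16.84 = 10.03 mol

10.0 mol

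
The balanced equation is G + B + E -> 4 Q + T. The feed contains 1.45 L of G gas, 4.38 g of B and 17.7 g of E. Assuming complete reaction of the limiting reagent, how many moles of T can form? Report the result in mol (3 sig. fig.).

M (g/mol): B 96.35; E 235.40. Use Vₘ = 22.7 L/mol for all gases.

0.0455 mol

n(G) = 1.450 / 22.7 = 0.06388 mol
n(B) = 4.380 / 96.35 = 0.04546 mol
n(E) = 17.70 / 235.40 = 0.07519 mol
n/ν for G = 0.06388/1 = 0.06388
n/ν for B = 0.04546/1 = 0.04546
n/ν for E = 0.07519/1 = 0.07519
Smallest n/ν is B → limiting reagent.
n(T) = (1/1) × 0.04546 = 0.04546 mol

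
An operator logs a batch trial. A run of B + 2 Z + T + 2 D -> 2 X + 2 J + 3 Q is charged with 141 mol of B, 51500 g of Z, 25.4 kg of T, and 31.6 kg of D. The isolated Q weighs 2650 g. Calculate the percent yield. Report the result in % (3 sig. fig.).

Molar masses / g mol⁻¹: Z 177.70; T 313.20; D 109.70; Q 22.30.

n(B) = 141.0 mol
n(Z) = 51500 / 177.70 = 289.8 mol
n(T) = 25.40×1000 / 313.20 = 81.10 mol
n(D) = 31.60×1000 / 109.70 = 288.1 mol
n/ν → B: 141.0, Z: 144.9, T: 81.10, D: 144.1; T is limiting.
theoretical n(Q) = (3/1) × 81.10 = 243.3 mol → 5426 g
% yield = 2650 / 5426 × 100 = 48.84 %

48.8 %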